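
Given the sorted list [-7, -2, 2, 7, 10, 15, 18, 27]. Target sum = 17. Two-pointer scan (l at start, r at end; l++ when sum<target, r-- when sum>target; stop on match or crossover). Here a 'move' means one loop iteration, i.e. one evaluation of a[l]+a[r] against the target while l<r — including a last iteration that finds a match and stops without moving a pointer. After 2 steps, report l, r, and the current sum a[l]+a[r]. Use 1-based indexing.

l=2, r=7, sum=16

[1,8] -7+27=20 >17 → r--
[1,7] -7+18=11 <17 → l++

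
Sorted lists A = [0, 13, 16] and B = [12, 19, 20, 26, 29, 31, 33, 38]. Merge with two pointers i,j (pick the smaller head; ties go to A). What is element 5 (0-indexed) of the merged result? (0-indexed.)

merged[5] = 20

[i=0,j=0] A[i]=0<=B[j]=12 take 0 → i++
[i=1,j=0] A[i]=13>B[j]=12 take 12 → j++
[i=1,j=1] A[i]=13<=B[j]=19 take 13 → i++
[i=2,j=1] A[i]=16<=B[j]=19 take 16 → i++
[i=3,j=1] A done, take B[j]=19 → j++
[i=3,j=2] A done, take B[j]=20 → j++
[i=3,j=3] A done, take B[j]=26 → j++
[i=3,j=4] A done, take B[j]=29 → j++
[i=3,j=5] A done, take B[j]=31 → j++
[i=3,j=6] A done, take B[j]=33 → j++
[i=3,j=7] A done, take B[j]=38 → j++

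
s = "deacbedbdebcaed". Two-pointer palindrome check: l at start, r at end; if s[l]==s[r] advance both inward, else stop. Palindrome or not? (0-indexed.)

[0,14] 'd'=='d' → l++,r--
[1,13] 'e'=='e' → l++,r--
[2,12] 'a'=='a' → l++,r--
[3,11] 'c'=='c' → l++,r--
[4,10] 'b'=='b' → l++,r--
[5,9] 'e'=='e' → l++,r--
[6,8] 'd'=='d' → l++,r--

palindrome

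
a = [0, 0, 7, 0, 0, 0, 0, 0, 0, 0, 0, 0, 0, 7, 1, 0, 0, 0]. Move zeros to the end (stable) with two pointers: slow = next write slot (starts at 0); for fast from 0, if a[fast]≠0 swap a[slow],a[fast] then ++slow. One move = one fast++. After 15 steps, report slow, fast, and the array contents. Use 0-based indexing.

(s=0,f=0) a[fast]=0 → fast++
(s=0,f=1) a[fast]=0 → fast++
(s=0,f=2) a[fast]=7≠0 swap→a[0]=7 → slow++,fast++
(s=1,f=3) a[fast]=0 → fast++
(s=1,f=4) a[fast]=0 → fast++
(s=1,f=5) a[fast]=0 → fast++
(s=1,f=6) a[fast]=0 → fast++
(s=1,f=7) a[fast]=0 → fast++
(s=1,f=8) a[fast]=0 → fast++
(s=1,f=9) a[fast]=0 → fast++
(s=1,f=10) a[fast]=0 → fast++
(s=1,f=11) a[fast]=0 → fast++
(s=1,f=12) a[fast]=0 → fast++
(s=1,f=13) a[fast]=7≠0 swap→a[1]=7 → slow++,fast++
(s=2,f=14) a[fast]=1≠0 swap→a[2]=1 → slow++,fast++

slow=3, fast=15, a=[7, 7, 1, 0, 0, 0, 0, 0, 0, 0, 0, 0, 0, 0, 0, 0, 0, 0]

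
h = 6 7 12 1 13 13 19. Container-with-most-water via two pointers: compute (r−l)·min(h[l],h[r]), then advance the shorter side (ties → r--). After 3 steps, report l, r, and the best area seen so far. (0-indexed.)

l=3, r=6, best area=48

l=0 r=6: min(6,19)*6=36 best=36 *, l++
l=1 r=6: min(7,19)*5=35 best=36, l++
l=2 r=6: min(12,19)*4=48 best=48 *, l++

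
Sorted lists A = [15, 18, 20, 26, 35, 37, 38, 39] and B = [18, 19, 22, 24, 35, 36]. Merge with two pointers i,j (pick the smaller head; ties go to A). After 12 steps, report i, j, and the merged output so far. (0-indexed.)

i=0 j=0: A[i]=15<=B[j]=18 take 15, i++
i=1 j=0: A[i]=18<=B[j]=18 take 18, i++
i=2 j=0: A[i]=20>B[j]=18 take 18, j++
i=2 j=1: A[i]=20>B[j]=19 take 19, j++
i=2 j=2: A[i]=20<=B[j]=22 take 20, i++
i=3 j=2: A[i]=26>B[j]=22 take 22, j++
i=3 j=3: A[i]=26>B[j]=24 take 24, j++
i=3 j=4: A[i]=26<=B[j]=35 take 26, i++
i=4 j=4: A[i]=35<=B[j]=35 take 35, i++
i=5 j=4: A[i]=37>B[j]=35 take 35, j++
i=5 j=5: A[i]=37>B[j]=36 take 36, j++
i=5 j=6: B done, take A[i]=37, i++

i=6, j=6, merged so far=[15, 18, 18, 19, 20, 22, 24, 26, 35, 35, 36, 37]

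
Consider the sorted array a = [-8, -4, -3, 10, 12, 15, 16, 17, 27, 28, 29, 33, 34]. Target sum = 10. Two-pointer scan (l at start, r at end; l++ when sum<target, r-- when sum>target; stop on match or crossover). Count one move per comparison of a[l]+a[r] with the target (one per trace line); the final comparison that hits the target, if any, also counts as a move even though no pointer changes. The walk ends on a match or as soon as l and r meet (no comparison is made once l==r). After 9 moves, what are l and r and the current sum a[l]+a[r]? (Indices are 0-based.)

l=1, r=4, sum=8

l=0 r=12: -8+34=26 >10, r--
l=0 r=11: -8+33=25 >10, r--
l=0 r=10: -8+29=21 >10, r--
l=0 r=9: -8+28=20 >10, r--
l=0 r=8: -8+27=19 >10, r--
l=0 r=7: -8+17=9 <10, l++
l=1 r=7: -4+17=13 >10, r--
l=1 r=6: -4+16=12 >10, r--
l=1 r=5: -4+15=11 >10, r--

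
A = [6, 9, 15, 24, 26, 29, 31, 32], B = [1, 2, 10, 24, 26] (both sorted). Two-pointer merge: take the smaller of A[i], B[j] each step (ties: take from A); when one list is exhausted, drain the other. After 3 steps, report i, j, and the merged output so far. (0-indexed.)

i=1, j=2, merged so far=[1, 2, 6]

[i=0,j=0] A[i]=6>B[j]=1 take 1 → j++
[i=0,j=1] A[i]=6>B[j]=2 take 2 → j++
[i=0,j=2] A[i]=6<=B[j]=10 take 6 → i++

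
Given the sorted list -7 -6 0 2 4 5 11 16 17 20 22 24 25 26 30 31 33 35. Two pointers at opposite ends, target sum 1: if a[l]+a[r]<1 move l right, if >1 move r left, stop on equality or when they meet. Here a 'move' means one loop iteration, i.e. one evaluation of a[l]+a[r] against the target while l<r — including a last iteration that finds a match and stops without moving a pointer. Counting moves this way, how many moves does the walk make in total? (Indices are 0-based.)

17 moves

[0,17] -7+35=28 >1 → r--
[0,16] -7+33=26 >1 → r--
[0,15] -7+31=24 >1 → r--
[0,14] -7+30=23 >1 → r--
[0,13] -7+26=19 >1 → r--
[0,12] -7+25=18 >1 → r--
[0,11] -7+24=17 >1 → r--
[0,10] -7+22=15 >1 → r--
[0,9] -7+20=13 >1 → r--
[0,8] -7+17=10 >1 → r--
[0,7] -7+16=9 >1 → r--
[0,6] -7+11=4 >1 → r--
[0,5] -7+5=-2 <1 → l++
[1,5] -6+5=-1 <1 → l++
[2,5] 0+5=5 >1 → r--
[2,4] 0+4=4 >1 → r--
[2,3] 0+2=2 >1 → r--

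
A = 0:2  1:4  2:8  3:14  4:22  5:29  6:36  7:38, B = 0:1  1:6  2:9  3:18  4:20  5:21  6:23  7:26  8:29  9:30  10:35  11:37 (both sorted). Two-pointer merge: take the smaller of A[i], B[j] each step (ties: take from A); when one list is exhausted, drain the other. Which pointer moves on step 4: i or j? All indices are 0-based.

j

i=0 j=0: A[i]=2>B[j]=1 take 1, j++
i=0 j=1: A[i]=2<=B[j]=6 take 2, i++
i=1 j=1: A[i]=4<=B[j]=6 take 4, i++
i=2 j=1: A[i]=8>B[j]=6 take 6, j++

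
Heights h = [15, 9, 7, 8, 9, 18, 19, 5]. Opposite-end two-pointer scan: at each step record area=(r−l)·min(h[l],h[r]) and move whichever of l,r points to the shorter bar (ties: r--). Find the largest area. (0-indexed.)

[0,7] min(15,5)*7=35 best=35 * → r--
[0,6] min(15,19)*6=90 best=90 * → l++
[1,6] min(9,19)*5=45 best=90 → l++
[2,6] min(7,19)*4=28 best=90 → l++
[3,6] min(8,19)*3=24 best=90 → l++
[4,6] min(9,19)*2=18 best=90 → l++
[5,6] min(18,19)*1=18 best=90 → l++

max area = 90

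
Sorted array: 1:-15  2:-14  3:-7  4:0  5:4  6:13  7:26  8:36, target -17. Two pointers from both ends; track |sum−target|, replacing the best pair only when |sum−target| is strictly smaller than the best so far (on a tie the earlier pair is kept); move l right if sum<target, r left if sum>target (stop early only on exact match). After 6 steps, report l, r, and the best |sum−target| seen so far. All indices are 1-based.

l=2, r=3, best |Δ|=2

[1,8] -15+36=21 d=38 * → r--
[1,7] -15+26=11 d=28 * → r--
[1,6] -15+13=-2 d=15 * → r--
[1,5] -15+4=-11 d=6 * → r--
[1,4] -15+0=-15 d=2 * → r--
[1,3] -15+-7=-22 d=5 → l++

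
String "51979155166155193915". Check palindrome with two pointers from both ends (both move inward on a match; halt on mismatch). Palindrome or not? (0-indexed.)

not a palindrome (mismatch at 3,16)

l=0 r=19: '5'=='5', l++,r--
l=1 r=18: '1'=='1', l++,r--
l=2 r=17: '9'=='9', l++,r--
l=3 r=16: '7'!='3', stop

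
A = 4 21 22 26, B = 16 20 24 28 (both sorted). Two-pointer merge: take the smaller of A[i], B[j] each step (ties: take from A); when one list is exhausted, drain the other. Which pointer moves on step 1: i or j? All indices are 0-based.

i

i=0 j=0: A[i]=4<=B[j]=16 take 4, i++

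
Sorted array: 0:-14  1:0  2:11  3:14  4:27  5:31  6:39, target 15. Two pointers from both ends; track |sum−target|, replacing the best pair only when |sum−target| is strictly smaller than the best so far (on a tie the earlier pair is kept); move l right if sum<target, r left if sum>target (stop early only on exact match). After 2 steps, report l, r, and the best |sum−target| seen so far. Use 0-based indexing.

[0,6] -14+39=25 d=10 * → r--
[0,5] -14+31=17 d=2 * → r--

l=0, r=4, best |Δ|=2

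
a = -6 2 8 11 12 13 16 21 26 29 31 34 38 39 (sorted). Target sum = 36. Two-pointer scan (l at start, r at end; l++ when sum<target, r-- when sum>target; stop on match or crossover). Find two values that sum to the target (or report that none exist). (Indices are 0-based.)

l=0 r=13: -6+39=33 <36, l++
l=1 r=13: 2+39=41 >36, r--
l=1 r=12: 2+38=40 >36, r--
l=1 r=11: 2+34=36, found

(2, 34)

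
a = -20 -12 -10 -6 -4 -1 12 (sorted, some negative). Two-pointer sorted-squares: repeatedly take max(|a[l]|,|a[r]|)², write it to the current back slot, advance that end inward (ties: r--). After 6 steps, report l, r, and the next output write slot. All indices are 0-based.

l=0 r=6: |-20|>|12| out[6]=400, l++
l=1 r=6: |-12|<=|12| out[5]=144, r--
l=1 r=5: |-12|>|-1| out[4]=144, l++
l=2 r=5: |-10|>|-1| out[3]=100, l++
l=3 r=5: |-6|>|-1| out[2]=36, l++
l=4 r=5: |-4|>|-1| out[1]=16, l++

l=5, r=5, next write slot=0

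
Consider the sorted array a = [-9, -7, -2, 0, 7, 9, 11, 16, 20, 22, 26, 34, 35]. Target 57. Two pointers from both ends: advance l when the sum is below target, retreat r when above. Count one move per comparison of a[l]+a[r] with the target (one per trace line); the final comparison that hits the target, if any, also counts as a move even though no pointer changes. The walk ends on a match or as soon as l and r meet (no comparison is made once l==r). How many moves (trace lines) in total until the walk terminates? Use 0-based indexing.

l=0 r=12: -9+35=26 <57, l++
l=1 r=12: -7+35=28 <57, l++
l=2 r=12: -2+35=33 <57, l++
l=3 r=12: 0+35=35 <57, l++
l=4 r=12: 7+35=42 <57, l++
l=5 r=12: 9+35=44 <57, l++
l=6 r=12: 11+35=46 <57, l++
l=7 r=12: 16+35=51 <57, l++
l=8 r=12: 20+35=55 <57, l++
l=9 r=12: 22+35=57, found

10 moves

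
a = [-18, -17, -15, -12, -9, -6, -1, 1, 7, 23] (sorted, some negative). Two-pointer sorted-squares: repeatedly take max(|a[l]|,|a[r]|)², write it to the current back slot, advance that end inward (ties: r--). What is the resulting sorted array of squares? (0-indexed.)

[1, 1, 36, 49, 81, 144, 225, 289, 324, 529]

[0,9] |-18|<=|23| out[9]=529 → r--
[0,8] |-18|>|7| out[8]=324 → l++
[1,8] |-17|>|7| out[7]=289 → l++
[2,8] |-15|>|7| out[6]=225 → l++
[3,8] |-12|>|7| out[5]=144 → l++
[4,8] |-9|>|7| out[4]=81 → l++
[5,8] |-6|<=|7| out[3]=49 → r--
[5,7] |-6|>|1| out[2]=36 → l++
[6,7] |-1|<=|1| out[1]=1 → r--
[6,6] |-1|<=|-1| out[0]=1 → r--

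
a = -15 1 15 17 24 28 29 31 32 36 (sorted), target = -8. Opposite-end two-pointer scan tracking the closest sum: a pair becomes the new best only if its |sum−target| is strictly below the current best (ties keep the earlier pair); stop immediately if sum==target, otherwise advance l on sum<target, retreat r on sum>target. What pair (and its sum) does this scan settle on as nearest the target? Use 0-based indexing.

l=0 r=9: -15+36=21 d=29 *, r--
l=0 r=8: -15+32=17 d=25 *, r--
l=0 r=7: -15+31=16 d=24 *, r--
l=0 r=6: -15+29=14 d=22 *, r--
l=0 r=5: -15+28=13 d=21 *, r--
l=0 r=4: -15+24=9 d=17 *, r--
l=0 r=3: -15+17=2 d=10 *, r--
l=0 r=2: -15+15=0 d=8 *, r--
l=0 r=1: -15+1=-14 d=6 *, l++

pair (-15, 1) with sum -14 (|Δ|=6)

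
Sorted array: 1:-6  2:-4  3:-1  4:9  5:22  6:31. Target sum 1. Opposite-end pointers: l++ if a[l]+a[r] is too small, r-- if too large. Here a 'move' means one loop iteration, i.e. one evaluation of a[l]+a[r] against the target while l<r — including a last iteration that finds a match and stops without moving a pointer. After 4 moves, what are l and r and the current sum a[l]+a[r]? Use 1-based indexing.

l=2, r=3, sum=-5

[1,6] -6+31=25 >1 → r--
[1,5] -6+22=16 >1 → r--
[1,4] -6+9=3 >1 → r--
[1,3] -6+-1=-7 <1 → l++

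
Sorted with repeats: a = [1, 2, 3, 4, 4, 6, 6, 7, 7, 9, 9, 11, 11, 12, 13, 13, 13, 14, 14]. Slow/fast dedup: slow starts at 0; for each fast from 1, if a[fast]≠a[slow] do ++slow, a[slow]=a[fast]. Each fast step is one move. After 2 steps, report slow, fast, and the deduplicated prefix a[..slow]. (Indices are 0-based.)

slow=2, fast=3, prefix=[1, 2, 3]

slow=0 fast=1: a[fast]=2≠a[slow]=1 write a[1]=2, slow++,fast++
slow=1 fast=2: a[fast]=3≠a[slow]=2 write a[2]=3, slow++,fast++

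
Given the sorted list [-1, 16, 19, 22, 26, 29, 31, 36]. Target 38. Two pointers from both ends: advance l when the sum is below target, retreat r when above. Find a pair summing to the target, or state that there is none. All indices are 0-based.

(16, 22)

[0,7] -1+36=35 <38 → l++
[1,7] 16+36=52 >38 → r--
[1,6] 16+31=47 >38 → r--
[1,5] 16+29=45 >38 → r--
[1,4] 16+26=42 >38 → r--
[1,3] 16+22=38 → found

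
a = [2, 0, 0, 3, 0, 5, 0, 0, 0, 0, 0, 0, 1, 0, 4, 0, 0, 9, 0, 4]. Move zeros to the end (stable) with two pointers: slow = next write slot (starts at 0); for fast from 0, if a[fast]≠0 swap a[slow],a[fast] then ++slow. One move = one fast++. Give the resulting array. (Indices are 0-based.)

[2, 3, 5, 1, 4, 9, 4, 0, 0, 0, 0, 0, 0, 0, 0, 0, 0, 0, 0, 0]

(s=0,f=0) a[fast]=2≠0 swap→a[0]=2 → slow++,fast++
(s=1,f=1) a[fast]=0 → fast++
(s=1,f=2) a[fast]=0 → fast++
(s=1,f=3) a[fast]=3≠0 swap→a[1]=3 → slow++,fast++
(s=2,f=4) a[fast]=0 → fast++
(s=2,f=5) a[fast]=5≠0 swap→a[2]=5 → slow++,fast++
(s=3,f=6) a[fast]=0 → fast++
(s=3,f=7) a[fast]=0 → fast++
(s=3,f=8) a[fast]=0 → fast++
(s=3,f=9) a[fast]=0 → fast++
(s=3,f=10) a[fast]=0 → fast++
(s=3,f=11) a[fast]=0 → fast++
(s=3,f=12) a[fast]=1≠0 swap→a[3]=1 → slow++,fast++
(s=4,f=13) a[fast]=0 → fast++
(s=4,f=14) a[fast]=4≠0 swap→a[4]=4 → slow++,fast++
(s=5,f=15) a[fast]=0 → fast++
(s=5,f=16) a[fast]=0 → fast++
(s=5,f=17) a[fast]=9≠0 swap→a[5]=9 → slow++,fast++
(s=6,f=18) a[fast]=0 → fast++
(s=6,f=19) a[fast]=4≠0 swap→a[6]=4 → slow++,fast++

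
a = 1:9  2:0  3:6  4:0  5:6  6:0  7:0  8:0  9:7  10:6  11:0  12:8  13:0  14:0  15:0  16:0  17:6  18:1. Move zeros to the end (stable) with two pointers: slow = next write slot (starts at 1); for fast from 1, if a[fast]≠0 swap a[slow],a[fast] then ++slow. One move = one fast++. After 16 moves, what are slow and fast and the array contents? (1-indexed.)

slow=7, fast=17, a=[9, 6, 6, 7, 6, 8, 0, 0, 0, 0, 0, 0, 0, 0, 0, 0, 6, 1]

slow=1 fast=1: a[fast]=9≠0 swap→a[1]=9, slow++,fast++
slow=2 fast=2: a[fast]=0, fast++
slow=2 fast=3: a[fast]=6≠0 swap→a[2]=6, slow++,fast++
slow=3 fast=4: a[fast]=0, fast++
slow=3 fast=5: a[fast]=6≠0 swap→a[3]=6, slow++,fast++
slow=4 fast=6: a[fast]=0, fast++
slow=4 fast=7: a[fast]=0, fast++
slow=4 fast=8: a[fast]=0, fast++
slow=4 fast=9: a[fast]=7≠0 swap→a[4]=7, slow++,fast++
slow=5 fast=10: a[fast]=6≠0 swap→a[5]=6, slow++,fast++
slow=6 fast=11: a[fast]=0, fast++
slow=6 fast=12: a[fast]=8≠0 swap→a[6]=8, slow++,fast++
slow=7 fast=13: a[fast]=0, fast++
slow=7 fast=14: a[fast]=0, fast++
slow=7 fast=15: a[fast]=0, fast++
slow=7 fast=16: a[fast]=0, fast++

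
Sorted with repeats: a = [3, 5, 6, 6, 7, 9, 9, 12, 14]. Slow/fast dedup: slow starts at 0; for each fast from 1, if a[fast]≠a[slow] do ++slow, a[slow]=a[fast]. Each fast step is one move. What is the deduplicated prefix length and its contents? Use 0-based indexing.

length 7; prefix = [3, 5, 6, 7, 9, 12, 14]

(s=0,f=1) a[fast]=5≠a[slow]=3 write a[1]=5 → slow++,fast++
(s=1,f=2) a[fast]=6≠a[slow]=5 write a[2]=6 → slow++,fast++
(s=2,f=3) a[fast]=6=a[slow] dup → fast++
(s=2,f=4) a[fast]=7≠a[slow]=6 write a[3]=7 → slow++,fast++
(s=3,f=5) a[fast]=9≠a[slow]=7 write a[4]=9 → slow++,fast++
(s=4,f=6) a[fast]=9=a[slow] dup → fast++
(s=4,f=7) a[fast]=12≠a[slow]=9 write a[5]=12 → slow++,fast++
(s=5,f=8) a[fast]=14≠a[slow]=12 write a[6]=14 → slow++,fast++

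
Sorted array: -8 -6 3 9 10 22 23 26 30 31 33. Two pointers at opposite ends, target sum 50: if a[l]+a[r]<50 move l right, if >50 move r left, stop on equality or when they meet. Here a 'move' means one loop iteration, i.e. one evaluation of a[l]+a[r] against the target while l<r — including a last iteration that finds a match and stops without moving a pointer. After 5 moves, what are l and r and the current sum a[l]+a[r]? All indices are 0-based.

[0,10] -8+33=25 <50 → l++
[1,10] -6+33=27 <50 → l++
[2,10] 3+33=36 <50 → l++
[3,10] 9+33=42 <50 → l++
[4,10] 10+33=43 <50 → l++

l=5, r=10, sum=55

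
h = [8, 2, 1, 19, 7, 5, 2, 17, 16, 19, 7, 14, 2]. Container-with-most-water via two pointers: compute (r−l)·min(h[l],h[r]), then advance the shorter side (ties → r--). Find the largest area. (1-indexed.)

l=1 r=13: min(8,2)*12=24 best=24 *, r--
l=1 r=12: min(8,14)*11=88 best=88 *, l++
l=2 r=12: min(2,14)*10=20 best=88, l++
l=3 r=12: min(1,14)*9=9 best=88, l++
l=4 r=12: min(19,14)*8=112 best=112 *, r--
l=4 r=11: min(19,7)*7=49 best=112, r--
l=4 r=10: min(19,19)*6=114 best=114 *, r--
l=4 r=9: min(19,16)*5=80 best=114, r--
l=4 r=8: min(19,17)*4=68 best=114, r--
l=4 r=7: min(19,2)*3=6 best=114, r--
l=4 r=6: min(19,5)*2=10 best=114, r--
l=4 r=5: min(19,7)*1=7 best=114, r--

max area = 114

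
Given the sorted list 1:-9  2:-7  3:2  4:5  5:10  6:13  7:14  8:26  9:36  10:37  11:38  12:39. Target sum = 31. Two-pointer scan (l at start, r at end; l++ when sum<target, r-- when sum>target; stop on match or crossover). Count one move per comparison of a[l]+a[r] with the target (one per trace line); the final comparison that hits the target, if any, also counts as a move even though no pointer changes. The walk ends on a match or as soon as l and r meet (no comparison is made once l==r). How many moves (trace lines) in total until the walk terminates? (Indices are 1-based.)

l=1 r=12: -9+39=30 <31, l++
l=2 r=12: -7+39=32 >31, r--
l=2 r=11: -7+38=31, found

3 moves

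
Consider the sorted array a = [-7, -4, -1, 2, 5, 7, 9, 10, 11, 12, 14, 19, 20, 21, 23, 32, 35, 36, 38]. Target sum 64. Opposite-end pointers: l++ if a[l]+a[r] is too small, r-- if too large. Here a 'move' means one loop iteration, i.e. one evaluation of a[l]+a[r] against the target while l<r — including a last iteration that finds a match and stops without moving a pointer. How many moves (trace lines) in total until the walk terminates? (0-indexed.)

18 moves

l=0 r=18: -7+38=31 <64, l++
l=1 r=18: -4+38=34 <64, l++
l=2 r=18: -1+38=37 <64, l++
l=3 r=18: 2+38=40 <64, l++
l=4 r=18: 5+38=43 <64, l++
l=5 r=18: 7+38=45 <64, l++
l=6 r=18: 9+38=47 <64, l++
l=7 r=18: 10+38=48 <64, l++
l=8 r=18: 11+38=49 <64, l++
l=9 r=18: 12+38=50 <64, l++
l=10 r=18: 14+38=52 <64, l++
l=11 r=18: 19+38=57 <64, l++
l=12 r=18: 20+38=58 <64, l++
l=13 r=18: 21+38=59 <64, l++
l=14 r=18: 23+38=61 <64, l++
l=15 r=18: 32+38=70 >64, r--
l=15 r=17: 32+36=68 >64, r--
l=15 r=16: 32+35=67 >64, r--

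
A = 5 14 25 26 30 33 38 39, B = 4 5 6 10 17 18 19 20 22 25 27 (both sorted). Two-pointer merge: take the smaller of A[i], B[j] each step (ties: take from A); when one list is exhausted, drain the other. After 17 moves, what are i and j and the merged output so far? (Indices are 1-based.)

i=7, j=12, merged so far=[4, 5, 5, 6, 10, 14, 17, 18, 19, 20, 22, 25, 25, 26, 27, 30, 33]

i=1 j=1: A[i]=5>B[j]=4 take 4, j++
i=1 j=2: A[i]=5<=B[j]=5 take 5, i++
i=2 j=2: A[i]=14>B[j]=5 take 5, j++
i=2 j=3: A[i]=14>B[j]=6 take 6, j++
i=2 j=4: A[i]=14>B[j]=10 take 10, j++
i=2 j=5: A[i]=14<=B[j]=17 take 14, i++
i=3 j=5: A[i]=25>B[j]=17 take 17, j++
i=3 j=6: A[i]=25>B[j]=18 take 18, j++
i=3 j=7: A[i]=25>B[j]=19 take 19, j++
i=3 j=8: A[i]=25>B[j]=20 take 20, j++
i=3 j=9: A[i]=25>B[j]=22 take 22, j++
i=3 j=10: A[i]=25<=B[j]=25 take 25, i++
i=4 j=10: A[i]=26>B[j]=25 take 25, j++
i=4 j=11: A[i]=26<=B[j]=27 take 26, i++
i=5 j=11: A[i]=30>B[j]=27 take 27, j++
i=5 j=12: B done, take A[i]=30, i++
i=6 j=12: B done, take A[i]=33, i++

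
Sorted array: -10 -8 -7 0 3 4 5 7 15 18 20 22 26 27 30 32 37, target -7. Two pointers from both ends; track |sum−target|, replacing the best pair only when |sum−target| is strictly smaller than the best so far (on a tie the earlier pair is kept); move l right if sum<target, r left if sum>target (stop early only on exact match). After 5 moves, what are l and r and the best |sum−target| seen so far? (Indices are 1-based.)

[1,17] -10+37=27 d=34 * → r--
[1,16] -10+32=22 d=29 * → r--
[1,15] -10+30=20 d=27 * → r--
[1,14] -10+27=17 d=24 * → r--
[1,13] -10+26=16 d=23 * → r--

l=1, r=12, best |Δ|=23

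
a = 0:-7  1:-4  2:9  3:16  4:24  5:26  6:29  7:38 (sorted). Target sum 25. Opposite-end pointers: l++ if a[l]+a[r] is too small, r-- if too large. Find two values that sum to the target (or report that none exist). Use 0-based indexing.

[0,7] -7+38=31 >25 → r--
[0,6] -7+29=22 <25 → l++
[1,6] -4+29=25 → found

(-4, 29)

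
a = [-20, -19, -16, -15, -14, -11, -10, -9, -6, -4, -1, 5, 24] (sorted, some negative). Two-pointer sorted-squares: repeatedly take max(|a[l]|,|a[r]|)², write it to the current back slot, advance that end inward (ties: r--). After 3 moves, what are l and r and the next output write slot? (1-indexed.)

[1,13] |-20|<=|24| out[13]=576 → r--
[1,12] |-20|>|5| out[12]=400 → l++
[2,12] |-19|>|5| out[11]=361 → l++

l=3, r=12, next write slot=10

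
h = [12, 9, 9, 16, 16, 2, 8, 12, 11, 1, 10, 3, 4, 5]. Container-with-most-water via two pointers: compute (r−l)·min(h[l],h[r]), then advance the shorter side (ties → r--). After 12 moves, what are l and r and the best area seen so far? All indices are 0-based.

l=3, r=4, best area=100

l=0 r=13: min(12,5)*13=65 best=65 *, r--
l=0 r=12: min(12,4)*12=48 best=65, r--
l=0 r=11: min(12,3)*11=33 best=65, r--
l=0 r=10: min(12,10)*10=100 best=100 *, r--
l=0 r=9: min(12,1)*9=9 best=100, r--
l=0 r=8: min(12,11)*8=88 best=100, r--
l=0 r=7: min(12,12)*7=84 best=100, r--
l=0 r=6: min(12,8)*6=48 best=100, r--
l=0 r=5: min(12,2)*5=10 best=100, r--
l=0 r=4: min(12,16)*4=48 best=100, l++
l=1 r=4: min(9,16)*3=27 best=100, l++
l=2 r=4: min(9,16)*2=18 best=100, l++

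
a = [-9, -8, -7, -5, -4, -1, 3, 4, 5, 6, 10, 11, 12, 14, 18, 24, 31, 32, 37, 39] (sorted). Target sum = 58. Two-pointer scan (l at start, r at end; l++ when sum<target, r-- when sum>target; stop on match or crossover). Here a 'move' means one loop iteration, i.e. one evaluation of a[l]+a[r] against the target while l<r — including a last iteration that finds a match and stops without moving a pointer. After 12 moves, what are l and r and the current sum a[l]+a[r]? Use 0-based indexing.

l=12, r=19, sum=51

[0,19] -9+39=30 <58 → l++
[1,19] -8+39=31 <58 → l++
[2,19] -7+39=32 <58 → l++
[3,19] -5+39=34 <58 → l++
[4,19] -4+39=35 <58 → l++
[5,19] -1+39=38 <58 → l++
[6,19] 3+39=42 <58 → l++
[7,19] 4+39=43 <58 → l++
[8,19] 5+39=44 <58 → l++
[9,19] 6+39=45 <58 → l++
[10,19] 10+39=49 <58 → l++
[11,19] 11+39=50 <58 → l++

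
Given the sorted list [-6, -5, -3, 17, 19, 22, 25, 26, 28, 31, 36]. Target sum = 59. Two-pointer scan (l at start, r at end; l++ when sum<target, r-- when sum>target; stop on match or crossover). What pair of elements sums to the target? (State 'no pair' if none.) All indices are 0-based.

[0,10] -6+36=30 <59 → l++
[1,10] -5+36=31 <59 → l++
[2,10] -3+36=33 <59 → l++
[3,10] 17+36=53 <59 → l++
[4,10] 19+36=55 <59 → l++
[5,10] 22+36=58 <59 → l++
[6,10] 25+36=61 >59 → r--
[6,9] 25+31=56 <59 → l++
[7,9] 26+31=57 <59 → l++
[8,9] 28+31=59 → found

(28, 31)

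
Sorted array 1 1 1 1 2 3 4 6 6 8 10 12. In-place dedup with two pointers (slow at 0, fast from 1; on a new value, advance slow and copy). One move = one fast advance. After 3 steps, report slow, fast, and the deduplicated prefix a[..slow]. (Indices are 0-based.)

slow=0, fast=4, prefix=[1]

slow=0 fast=1: a[fast]=1=a[slow] dup, fast++
slow=0 fast=2: a[fast]=1=a[slow] dup, fast++
slow=0 fast=3: a[fast]=1=a[slow] dup, fast++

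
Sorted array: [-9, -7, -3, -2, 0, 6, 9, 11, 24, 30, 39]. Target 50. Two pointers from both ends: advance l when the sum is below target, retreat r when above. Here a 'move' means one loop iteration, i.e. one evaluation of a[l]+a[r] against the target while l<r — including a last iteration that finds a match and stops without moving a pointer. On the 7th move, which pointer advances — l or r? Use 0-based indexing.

l

[0,10] -9+39=30 <50 → l++
[1,10] -7+39=32 <50 → l++
[2,10] -3+39=36 <50 → l++
[3,10] -2+39=37 <50 → l++
[4,10] 0+39=39 <50 → l++
[5,10] 6+39=45 <50 → l++
[6,10] 9+39=48 <50 → l++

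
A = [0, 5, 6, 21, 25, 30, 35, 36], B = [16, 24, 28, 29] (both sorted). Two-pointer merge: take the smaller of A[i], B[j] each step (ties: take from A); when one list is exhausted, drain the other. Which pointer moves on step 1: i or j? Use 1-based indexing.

[i=1,j=1] A[i]=0<=B[j]=16 take 0 → i++

i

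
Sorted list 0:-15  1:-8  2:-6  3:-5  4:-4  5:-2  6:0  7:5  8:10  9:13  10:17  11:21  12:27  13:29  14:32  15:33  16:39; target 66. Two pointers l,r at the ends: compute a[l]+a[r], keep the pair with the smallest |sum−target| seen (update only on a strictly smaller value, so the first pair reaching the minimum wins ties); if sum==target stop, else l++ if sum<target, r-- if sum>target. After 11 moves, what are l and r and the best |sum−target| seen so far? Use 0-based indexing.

l=11, r=16, best |Δ|=10

[0,16] -15+39=24 d=42 * → l++
[1,16] -8+39=31 d=35 * → l++
[2,16] -6+39=33 d=33 * → l++
[3,16] -5+39=34 d=32 * → l++
[4,16] -4+39=35 d=31 * → l++
[5,16] -2+39=37 d=29 * → l++
[6,16] 0+39=39 d=27 * → l++
[7,16] 5+39=44 d=22 * → l++
[8,16] 10+39=49 d=17 * → l++
[9,16] 13+39=52 d=14 * → l++
[10,16] 17+39=56 d=10 * → l++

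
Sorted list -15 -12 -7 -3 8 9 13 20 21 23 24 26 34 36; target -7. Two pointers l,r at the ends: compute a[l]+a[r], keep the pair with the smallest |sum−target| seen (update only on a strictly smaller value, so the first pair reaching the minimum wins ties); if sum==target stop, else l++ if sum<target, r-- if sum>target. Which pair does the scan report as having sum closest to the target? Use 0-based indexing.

pair (-15, 8) with sum -7 (|Δ|=0)

[0,13] -15+36=21 d=28 * → r--
[0,12] -15+34=19 d=26 * → r--
[0,11] -15+26=11 d=18 * → r--
[0,10] -15+24=9 d=16 * → r--
[0,9] -15+23=8 d=15 * → r--
[0,8] -15+21=6 d=13 * → r--
[0,7] -15+20=5 d=12 * → r--
[0,6] -15+13=-2 d=5 * → r--
[0,5] -15+9=-6 d=1 * → r--
[0,4] -15+8=-7 d=0 * → stop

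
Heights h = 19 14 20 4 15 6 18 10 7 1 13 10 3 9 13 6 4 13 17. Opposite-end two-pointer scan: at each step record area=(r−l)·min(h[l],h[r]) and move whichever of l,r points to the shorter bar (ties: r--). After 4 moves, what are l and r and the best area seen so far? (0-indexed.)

l=0, r=14, best area=306

[0,18] min(19,17)*18=306 best=306 * → r--
[0,17] min(19,13)*17=221 best=306 → r--
[0,16] min(19,4)*16=64 best=306 → r--
[0,15] min(19,6)*15=90 best=306 → r--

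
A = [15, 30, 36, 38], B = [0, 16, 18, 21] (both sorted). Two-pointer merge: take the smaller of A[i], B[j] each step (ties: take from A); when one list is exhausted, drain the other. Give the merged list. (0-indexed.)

[0, 15, 16, 18, 21, 30, 36, 38]

[i=0,j=0] A[i]=15>B[j]=0 take 0 → j++
[i=0,j=1] A[i]=15<=B[j]=16 take 15 → i++
[i=1,j=1] A[i]=30>B[j]=16 take 16 → j++
[i=1,j=2] A[i]=30>B[j]=18 take 18 → j++
[i=1,j=3] A[i]=30>B[j]=21 take 21 → j++
[i=1,j=4] B done, take A[i]=30 → i++
[i=2,j=4] B done, take A[i]=36 → i++
[i=3,j=4] B done, take A[i]=38 → i++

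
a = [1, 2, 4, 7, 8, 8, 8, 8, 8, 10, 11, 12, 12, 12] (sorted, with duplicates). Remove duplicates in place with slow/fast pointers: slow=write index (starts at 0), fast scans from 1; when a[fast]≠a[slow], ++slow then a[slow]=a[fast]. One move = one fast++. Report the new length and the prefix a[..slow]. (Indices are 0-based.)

(s=0,f=1) a[fast]=2≠a[slow]=1 write a[1]=2 → slow++,fast++
(s=1,f=2) a[fast]=4≠a[slow]=2 write a[2]=4 → slow++,fast++
(s=2,f=3) a[fast]=7≠a[slow]=4 write a[3]=7 → slow++,fast++
(s=3,f=4) a[fast]=8≠a[slow]=7 write a[4]=8 → slow++,fast++
(s=4,f=5) a[fast]=8=a[slow] dup → fast++
(s=4,f=6) a[fast]=8=a[slow] dup → fast++
(s=4,f=7) a[fast]=8=a[slow] dup → fast++
(s=4,f=8) a[fast]=8=a[slow] dup → fast++
(s=4,f=9) a[fast]=10≠a[slow]=8 write a[5]=10 → slow++,fast++
(s=5,f=10) a[fast]=11≠a[slow]=10 write a[6]=11 → slow++,fast++
(s=6,f=11) a[fast]=12≠a[slow]=11 write a[7]=12 → slow++,fast++
(s=7,f=12) a[fast]=12=a[slow] dup → fast++
(s=7,f=13) a[fast]=12=a[slow] dup → fast++

length 8; prefix = [1, 2, 4, 7, 8, 10, 11, 12]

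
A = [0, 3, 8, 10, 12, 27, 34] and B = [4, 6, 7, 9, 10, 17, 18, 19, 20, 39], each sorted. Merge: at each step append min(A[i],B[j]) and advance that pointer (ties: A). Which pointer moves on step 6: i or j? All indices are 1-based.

i

i=1 j=1: A[i]=0<=B[j]=4 take 0, i++
i=2 j=1: A[i]=3<=B[j]=4 take 3, i++
i=3 j=1: A[i]=8>B[j]=4 take 4, j++
i=3 j=2: A[i]=8>B[j]=6 take 6, j++
i=3 j=3: A[i]=8>B[j]=7 take 7, j++
i=3 j=4: A[i]=8<=B[j]=9 take 8, i++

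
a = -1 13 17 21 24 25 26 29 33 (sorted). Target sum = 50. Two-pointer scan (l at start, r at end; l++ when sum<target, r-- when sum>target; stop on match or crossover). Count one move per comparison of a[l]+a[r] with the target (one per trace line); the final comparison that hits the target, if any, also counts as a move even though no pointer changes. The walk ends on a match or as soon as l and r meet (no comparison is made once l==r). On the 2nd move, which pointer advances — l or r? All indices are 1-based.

l

l=1 r=9: -1+33=32 <50, l++
l=2 r=9: 13+33=46 <50, l++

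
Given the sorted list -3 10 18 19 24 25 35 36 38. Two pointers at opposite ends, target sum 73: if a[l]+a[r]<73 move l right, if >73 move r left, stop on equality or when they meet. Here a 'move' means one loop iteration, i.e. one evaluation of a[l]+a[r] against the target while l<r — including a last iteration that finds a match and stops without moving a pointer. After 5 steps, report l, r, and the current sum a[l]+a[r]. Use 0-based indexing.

l=5, r=8, sum=63

[0,8] -3+38=35 <73 → l++
[1,8] 10+38=48 <73 → l++
[2,8] 18+38=56 <73 → l++
[3,8] 19+38=57 <73 → l++
[4,8] 24+38=62 <73 → l++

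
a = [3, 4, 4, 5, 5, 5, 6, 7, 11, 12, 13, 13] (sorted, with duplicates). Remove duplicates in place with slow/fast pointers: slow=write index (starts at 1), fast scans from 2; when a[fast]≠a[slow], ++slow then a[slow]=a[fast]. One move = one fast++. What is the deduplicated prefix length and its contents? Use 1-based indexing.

length 8; prefix = [3, 4, 5, 6, 7, 11, 12, 13]

slow=1 fast=2: a[fast]=4≠a[slow]=3 write a[2]=4, slow++,fast++
slow=2 fast=3: a[fast]=4=a[slow] dup, fast++
slow=2 fast=4: a[fast]=5≠a[slow]=4 write a[3]=5, slow++,fast++
slow=3 fast=5: a[fast]=5=a[slow] dup, fast++
slow=3 fast=6: a[fast]=5=a[slow] dup, fast++
slow=3 fast=7: a[fast]=6≠a[slow]=5 write a[4]=6, slow++,fast++
slow=4 fast=8: a[fast]=7≠a[slow]=6 write a[5]=7, slow++,fast++
slow=5 fast=9: a[fast]=11≠a[slow]=7 write a[6]=11, slow++,fast++
slow=6 fast=10: a[fast]=12≠a[slow]=11 write a[7]=12, slow++,fast++
slow=7 fast=11: a[fast]=13≠a[slow]=12 write a[8]=13, slow++,fast++
slow=8 fast=12: a[fast]=13=a[slow] dup, fast++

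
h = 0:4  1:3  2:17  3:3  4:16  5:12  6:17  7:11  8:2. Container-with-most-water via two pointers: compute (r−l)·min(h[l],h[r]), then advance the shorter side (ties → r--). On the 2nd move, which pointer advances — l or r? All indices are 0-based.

l=0 r=8: min(4,2)*8=16 best=16 *, r--
l=0 r=7: min(4,11)*7=28 best=28 *, l++

l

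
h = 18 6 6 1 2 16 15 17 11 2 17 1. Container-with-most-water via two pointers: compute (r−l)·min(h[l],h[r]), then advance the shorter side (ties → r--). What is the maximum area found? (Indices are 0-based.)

[0,11] min(18,1)*11=11 best=11 * → r--
[0,10] min(18,17)*10=170 best=170 * → r--
[0,9] min(18,2)*9=18 best=170 → r--
[0,8] min(18,11)*8=88 best=170 → r--
[0,7] min(18,17)*7=119 best=170 → r--
[0,6] min(18,15)*6=90 best=170 → r--
[0,5] min(18,16)*5=80 best=170 → r--
[0,4] min(18,2)*4=8 best=170 → r--
[0,3] min(18,1)*3=3 best=170 → r--
[0,2] min(18,6)*2=12 best=170 → r--
[0,1] min(18,6)*1=6 best=170 → r--

max area = 170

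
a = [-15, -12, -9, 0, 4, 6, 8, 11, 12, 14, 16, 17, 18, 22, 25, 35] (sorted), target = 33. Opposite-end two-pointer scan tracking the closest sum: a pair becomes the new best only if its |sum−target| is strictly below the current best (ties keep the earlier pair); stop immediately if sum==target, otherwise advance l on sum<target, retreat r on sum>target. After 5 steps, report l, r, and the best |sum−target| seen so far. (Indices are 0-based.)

[0,15] -15+35=20 d=13 * → l++
[1,15] -12+35=23 d=10 * → l++
[2,15] -9+35=26 d=7 * → l++
[3,15] 0+35=35 d=2 * → r--
[3,14] 0+25=25 d=8 → l++

l=4, r=14, best |Δ|=2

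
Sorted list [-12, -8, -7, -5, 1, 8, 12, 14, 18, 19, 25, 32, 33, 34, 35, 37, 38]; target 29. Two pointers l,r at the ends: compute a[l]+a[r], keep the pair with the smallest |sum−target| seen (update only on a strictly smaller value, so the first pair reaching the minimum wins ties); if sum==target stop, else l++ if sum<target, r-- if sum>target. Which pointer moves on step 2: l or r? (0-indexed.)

[0,16] -12+38=26 d=3 * → l++
[1,16] -8+38=30 d=1 * → r--

r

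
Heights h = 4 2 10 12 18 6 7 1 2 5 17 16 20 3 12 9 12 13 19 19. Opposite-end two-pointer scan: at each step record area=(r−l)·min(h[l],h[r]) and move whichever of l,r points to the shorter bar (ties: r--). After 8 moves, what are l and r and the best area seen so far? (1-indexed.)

[1,20] min(4,19)*19=76 best=76 * → l++
[2,20] min(2,19)*18=36 best=76 → l++
[3,20] min(10,19)*17=170 best=170 * → l++
[4,20] min(12,19)*16=192 best=192 * → l++
[5,20] min(18,19)*15=270 best=270 * → l++
[6,20] min(6,19)*14=84 best=270 → l++
[7,20] min(7,19)*13=91 best=270 → l++
[8,20] min(1,19)*12=12 best=270 → l++

l=9, r=20, best area=270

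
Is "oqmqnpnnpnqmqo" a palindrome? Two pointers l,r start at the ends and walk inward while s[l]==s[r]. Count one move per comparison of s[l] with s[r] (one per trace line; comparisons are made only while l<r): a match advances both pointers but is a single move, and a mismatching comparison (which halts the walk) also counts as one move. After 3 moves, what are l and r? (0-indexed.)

l=3, r=10

[0,13] 'o'=='o' → l++,r--
[1,12] 'q'=='q' → l++,r--
[2,11] 'm'=='m' → l++,r--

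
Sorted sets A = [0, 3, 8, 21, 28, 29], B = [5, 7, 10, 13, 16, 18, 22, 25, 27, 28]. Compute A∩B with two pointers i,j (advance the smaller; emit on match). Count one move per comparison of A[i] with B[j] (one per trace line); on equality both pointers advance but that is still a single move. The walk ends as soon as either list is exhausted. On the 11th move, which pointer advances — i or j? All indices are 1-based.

j

i=1 j=1: 0<5, i++
i=2 j=1: 3<5, i++
i=3 j=1: 8>5, j++
i=3 j=2: 8>7, j++
i=3 j=3: 8<10, i++
i=4 j=3: 21>10, j++
i=4 j=4: 21>13, j++
i=4 j=5: 21>16, j++
i=4 j=6: 21>18, j++
i=4 j=7: 21<22, i++
i=5 j=7: 28>22, j++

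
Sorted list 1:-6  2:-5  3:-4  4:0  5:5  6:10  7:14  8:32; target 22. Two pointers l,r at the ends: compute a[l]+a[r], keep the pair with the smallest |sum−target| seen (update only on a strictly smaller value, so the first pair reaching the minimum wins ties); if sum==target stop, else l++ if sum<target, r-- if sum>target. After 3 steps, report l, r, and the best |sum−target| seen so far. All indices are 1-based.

l=3, r=7, best |Δ|=4

[1,8] -6+32=26 d=4 * → r--
[1,7] -6+14=8 d=14 → l++
[2,7] -5+14=9 d=13 → l++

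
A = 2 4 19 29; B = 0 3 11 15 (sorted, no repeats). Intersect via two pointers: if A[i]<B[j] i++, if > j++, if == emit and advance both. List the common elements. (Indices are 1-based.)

i=1 j=1: 2>0, j++
i=1 j=2: 2<3, i++
i=2 j=2: 4>3, j++
i=2 j=3: 4<11, i++
i=3 j=3: 19>11, j++
i=3 j=4: 19>15, j++

intersection = []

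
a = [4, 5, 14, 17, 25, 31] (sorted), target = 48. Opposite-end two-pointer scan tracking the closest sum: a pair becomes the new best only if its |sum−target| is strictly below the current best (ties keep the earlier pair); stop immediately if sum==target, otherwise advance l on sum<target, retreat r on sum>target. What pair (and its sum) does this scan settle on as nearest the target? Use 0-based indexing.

pair (17, 31) with sum 48 (|Δ|=0)

[0,5] 4+31=35 d=13 * → l++
[1,5] 5+31=36 d=12 * → l++
[2,5] 14+31=45 d=3 * → l++
[3,5] 17+31=48 d=0 * → stop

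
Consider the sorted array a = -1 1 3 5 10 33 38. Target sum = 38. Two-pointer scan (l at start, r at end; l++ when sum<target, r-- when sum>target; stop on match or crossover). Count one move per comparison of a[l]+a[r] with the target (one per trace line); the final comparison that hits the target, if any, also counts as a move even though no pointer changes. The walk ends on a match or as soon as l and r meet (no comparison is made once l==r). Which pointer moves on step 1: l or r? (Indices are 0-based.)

[0,6] -1+38=37 <38 → l++

l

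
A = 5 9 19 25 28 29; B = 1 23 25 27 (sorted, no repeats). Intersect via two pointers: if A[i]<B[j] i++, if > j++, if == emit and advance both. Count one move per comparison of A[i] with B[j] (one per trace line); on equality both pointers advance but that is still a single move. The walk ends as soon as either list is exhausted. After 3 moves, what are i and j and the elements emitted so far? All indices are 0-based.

i=0 j=0: 5>1, j++
i=0 j=1: 5<23, i++
i=1 j=1: 9<23, i++

i=2, j=1, emitted=[]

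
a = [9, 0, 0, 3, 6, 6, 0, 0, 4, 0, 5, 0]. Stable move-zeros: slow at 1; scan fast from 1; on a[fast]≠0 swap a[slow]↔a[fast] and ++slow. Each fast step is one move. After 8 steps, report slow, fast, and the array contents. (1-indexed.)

slow=1 fast=1: a[fast]=9≠0 swap→a[1]=9, slow++,fast++
slow=2 fast=2: a[fast]=0, fast++
slow=2 fast=3: a[fast]=0, fast++
slow=2 fast=4: a[fast]=3≠0 swap→a[2]=3, slow++,fast++
slow=3 fast=5: a[fast]=6≠0 swap→a[3]=6, slow++,fast++
slow=4 fast=6: a[fast]=6≠0 swap→a[4]=6, slow++,fast++
slow=5 fast=7: a[fast]=0, fast++
slow=5 fast=8: a[fast]=0, fast++

slow=5, fast=9, a=[9, 3, 6, 6, 0, 0, 0, 0, 4, 0, 5, 0]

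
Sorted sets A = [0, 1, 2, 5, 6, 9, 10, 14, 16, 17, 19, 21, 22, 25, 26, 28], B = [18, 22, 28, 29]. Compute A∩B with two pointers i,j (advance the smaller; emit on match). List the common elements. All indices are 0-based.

i=0 j=0: 0<18, i++
i=1 j=0: 1<18, i++
i=2 j=0: 2<18, i++
i=3 j=0: 5<18, i++
i=4 j=0: 6<18, i++
i=5 j=0: 9<18, i++
i=6 j=0: 10<18, i++
i=7 j=0: 14<18, i++
i=8 j=0: 16<18, i++
i=9 j=0: 17<18, i++
i=10 j=0: 19>18, j++
i=10 j=1: 19<22, i++
i=11 j=1: 21<22, i++
i=12 j=1: 22==22 emit, i++,j++
i=13 j=2: 25<28, i++
i=14 j=2: 26<28, i++
i=15 j=2: 28==28 emit, i++,j++

intersection = [22, 28]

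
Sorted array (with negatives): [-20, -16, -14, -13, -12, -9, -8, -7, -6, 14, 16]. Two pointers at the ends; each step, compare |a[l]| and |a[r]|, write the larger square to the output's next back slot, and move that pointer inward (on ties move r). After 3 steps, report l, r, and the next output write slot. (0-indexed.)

l=2, r=9, next write slot=7

[0,10] |-20|>|16| out[10]=400 → l++
[1,10] |-16|<=|16| out[9]=256 → r--
[1,9] |-16|>|14| out[8]=256 → l++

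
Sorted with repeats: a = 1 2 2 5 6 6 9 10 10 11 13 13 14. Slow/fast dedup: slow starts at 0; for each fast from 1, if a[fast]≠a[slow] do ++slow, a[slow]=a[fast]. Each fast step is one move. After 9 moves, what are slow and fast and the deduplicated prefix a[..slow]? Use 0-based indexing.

slow=0 fast=1: a[fast]=2≠a[slow]=1 write a[1]=2, slow++,fast++
slow=1 fast=2: a[fast]=2=a[slow] dup, fast++
slow=1 fast=3: a[fast]=5≠a[slow]=2 write a[2]=5, slow++,fast++
slow=2 fast=4: a[fast]=6≠a[slow]=5 write a[3]=6, slow++,fast++
slow=3 fast=5: a[fast]=6=a[slow] dup, fast++
slow=3 fast=6: a[fast]=9≠a[slow]=6 write a[4]=9, slow++,fast++
slow=4 fast=7: a[fast]=10≠a[slow]=9 write a[5]=10, slow++,fast++
slow=5 fast=8: a[fast]=10=a[slow] dup, fast++
slow=5 fast=9: a[fast]=11≠a[slow]=10 write a[6]=11, slow++,fast++

slow=6, fast=10, prefix=[1, 2, 5, 6, 9, 10, 11]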